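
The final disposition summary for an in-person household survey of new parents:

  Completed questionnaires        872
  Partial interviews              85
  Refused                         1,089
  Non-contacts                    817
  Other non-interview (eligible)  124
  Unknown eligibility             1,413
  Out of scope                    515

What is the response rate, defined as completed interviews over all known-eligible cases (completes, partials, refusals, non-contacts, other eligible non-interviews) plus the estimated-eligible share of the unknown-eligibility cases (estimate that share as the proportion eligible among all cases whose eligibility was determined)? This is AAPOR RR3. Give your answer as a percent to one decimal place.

Num = 872
Determined eligible = 872 + 85 + 1089 + 817 + 124 = 2987
e = 2987 / (2987 + 515) = 2987 / 3502 = 0.8529
e × U = 0.8529 × 1413 = 1205.15
Denom = 2987 + 1205.15 = 4192.15
RR3 = 872 / 4192.15 = 0.2080

20.8%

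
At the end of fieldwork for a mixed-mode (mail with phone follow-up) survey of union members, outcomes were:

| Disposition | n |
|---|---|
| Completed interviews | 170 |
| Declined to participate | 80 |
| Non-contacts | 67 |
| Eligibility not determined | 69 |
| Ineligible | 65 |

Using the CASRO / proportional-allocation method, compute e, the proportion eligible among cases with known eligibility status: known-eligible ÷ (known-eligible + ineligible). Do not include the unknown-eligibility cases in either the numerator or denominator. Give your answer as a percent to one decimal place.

Determined eligible = 170 + 80 + 67 = 317
e = 317 / (317 + 65) = 317 / 382 = 0.8298

83.0%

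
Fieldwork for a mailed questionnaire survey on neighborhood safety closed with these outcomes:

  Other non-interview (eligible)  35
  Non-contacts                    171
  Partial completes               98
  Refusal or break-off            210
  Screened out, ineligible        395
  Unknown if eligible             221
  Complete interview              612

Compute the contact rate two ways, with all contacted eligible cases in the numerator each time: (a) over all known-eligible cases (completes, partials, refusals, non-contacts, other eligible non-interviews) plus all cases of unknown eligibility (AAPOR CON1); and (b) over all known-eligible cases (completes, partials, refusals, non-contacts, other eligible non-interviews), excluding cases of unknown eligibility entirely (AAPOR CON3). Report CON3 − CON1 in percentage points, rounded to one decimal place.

13.9

Num = 612 + 98 + 210 + 35 = 955
Denom = 612 + 98 + 210 + 171 + 35 + 221 = 1347
CON1 = 955 / 1347 = 0.7090
Denom = 612 + 98 + 210 + 171 + 35 = 1126
CON3 = 955 / 1126 = 0.8481
Difference = 84.81 − 70.90 = 13.91 percentage points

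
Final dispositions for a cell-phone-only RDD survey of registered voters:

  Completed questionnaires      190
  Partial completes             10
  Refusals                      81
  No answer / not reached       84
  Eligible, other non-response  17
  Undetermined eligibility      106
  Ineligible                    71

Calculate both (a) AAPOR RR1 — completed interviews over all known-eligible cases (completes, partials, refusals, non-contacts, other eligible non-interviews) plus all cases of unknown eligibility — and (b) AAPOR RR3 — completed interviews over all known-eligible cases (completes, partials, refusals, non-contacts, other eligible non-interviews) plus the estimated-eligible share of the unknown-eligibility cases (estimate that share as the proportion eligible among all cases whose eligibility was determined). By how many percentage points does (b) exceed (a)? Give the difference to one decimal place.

Top: 190
Base: 190 + 10 + 81 + 84 + 17 + 106 = 488
RR1 = 190 / 488 = 0.3893
Known eligible: 190 + 10 + 81 + 84 + 17 = 382
e = 382 / (382 + 71) = 382 / 453 = 0.8433
Eligible share of unknowns: 0.8433 × 106 = 89.39
Base: 382 + 89.39 = 471.39
RR3 = 190 / 471.39 = 0.4031
Difference = 40.31 − 38.93 = 1.38 percentage points

1.4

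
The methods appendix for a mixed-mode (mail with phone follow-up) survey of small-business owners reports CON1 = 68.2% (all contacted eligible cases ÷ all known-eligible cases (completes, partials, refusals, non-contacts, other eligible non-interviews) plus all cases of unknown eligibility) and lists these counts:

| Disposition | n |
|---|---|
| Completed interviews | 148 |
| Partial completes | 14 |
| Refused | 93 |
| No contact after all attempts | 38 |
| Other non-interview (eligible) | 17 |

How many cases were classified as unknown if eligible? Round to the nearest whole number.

Top: 148 + 14 + 93 + 17 = 272
CON1 = 272 / D = 0.682
D = 272 / 0.682 = 398.8
Remaining denominator categories sum to 310
unknown if eligible = 398.8 − 310 ≈ 89

89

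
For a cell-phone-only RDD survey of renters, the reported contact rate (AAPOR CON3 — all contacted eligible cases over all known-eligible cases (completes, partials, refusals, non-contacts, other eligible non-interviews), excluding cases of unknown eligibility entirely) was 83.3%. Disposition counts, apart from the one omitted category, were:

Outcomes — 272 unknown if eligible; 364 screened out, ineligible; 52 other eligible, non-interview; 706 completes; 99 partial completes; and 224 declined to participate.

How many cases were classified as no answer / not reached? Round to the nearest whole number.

Top = 706 + 99 + 224 + 52 = 1081
CON3 = 1081 / D = 0.833
D = 1081 / 0.833 = 1297.7
Rest of base = 1081
no answer / not reached = 1297.7 − 1081 ≈ 217

217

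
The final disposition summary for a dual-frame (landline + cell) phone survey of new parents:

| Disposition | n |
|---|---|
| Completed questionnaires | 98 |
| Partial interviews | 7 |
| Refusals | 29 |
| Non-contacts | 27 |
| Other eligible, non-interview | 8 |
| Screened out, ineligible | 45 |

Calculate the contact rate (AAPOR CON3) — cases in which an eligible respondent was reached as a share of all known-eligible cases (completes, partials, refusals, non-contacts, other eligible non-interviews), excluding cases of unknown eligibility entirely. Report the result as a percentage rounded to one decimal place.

Num → 98 + 7 + 29 + 8 = 142
Denominator → 98 + 7 + 29 + 27 + 8 = 169
CON3 = 142 / 169 = 0.8402

84.0%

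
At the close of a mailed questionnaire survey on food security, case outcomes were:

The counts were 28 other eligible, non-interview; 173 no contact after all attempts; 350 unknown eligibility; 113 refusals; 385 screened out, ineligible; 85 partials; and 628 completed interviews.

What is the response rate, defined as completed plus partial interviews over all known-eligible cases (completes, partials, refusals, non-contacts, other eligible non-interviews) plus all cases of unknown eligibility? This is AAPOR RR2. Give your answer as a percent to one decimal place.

51.8%

Top → 628 + 85 = 713
Denom → 628 + 85 + 113 + 173 + 28 + 350 = 1377
RR2 = 713 / 1377 = 0.5178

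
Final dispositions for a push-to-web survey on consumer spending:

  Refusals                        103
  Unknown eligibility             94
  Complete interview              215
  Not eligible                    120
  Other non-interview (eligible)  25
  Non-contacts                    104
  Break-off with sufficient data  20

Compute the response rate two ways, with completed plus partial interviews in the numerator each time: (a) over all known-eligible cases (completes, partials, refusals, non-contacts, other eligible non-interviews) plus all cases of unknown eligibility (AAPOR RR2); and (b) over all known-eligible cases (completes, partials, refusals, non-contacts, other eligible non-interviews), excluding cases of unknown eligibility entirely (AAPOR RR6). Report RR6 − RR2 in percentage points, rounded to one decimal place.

Numerator = 215 + 20 = 235
Denom = 215 + 20 + 103 + 104 + 25 + 94 = 561
RR2 = 235 / 561 = 0.4189
Denom = 215 + 20 + 103 + 104 + 25 = 467
RR6 = 235 / 467 = 0.5032
Difference = 50.32 − 41.89 = 8.43 percentage points

8.4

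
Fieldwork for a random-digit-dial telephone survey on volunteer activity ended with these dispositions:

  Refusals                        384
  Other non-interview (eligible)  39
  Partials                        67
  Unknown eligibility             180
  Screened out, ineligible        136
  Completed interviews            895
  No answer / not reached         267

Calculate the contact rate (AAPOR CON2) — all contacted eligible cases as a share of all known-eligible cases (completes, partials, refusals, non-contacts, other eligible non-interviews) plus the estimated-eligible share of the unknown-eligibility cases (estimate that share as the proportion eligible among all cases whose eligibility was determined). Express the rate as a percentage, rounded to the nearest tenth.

76.2%

Top: 895 + 67 + 384 + 39 = 1385
Known eligible: 895 + 67 + 384 + 267 + 39 = 1652
e = 1652 / (1652 + 136) = 1652 / 1788 = 0.9239
Estimated eligible among unknowns: 0.9239 × 180 = 166.30
Denom: 1652 + 166.30 = 1818.30
CON2 = 1385 / 1818.30 = 0.7617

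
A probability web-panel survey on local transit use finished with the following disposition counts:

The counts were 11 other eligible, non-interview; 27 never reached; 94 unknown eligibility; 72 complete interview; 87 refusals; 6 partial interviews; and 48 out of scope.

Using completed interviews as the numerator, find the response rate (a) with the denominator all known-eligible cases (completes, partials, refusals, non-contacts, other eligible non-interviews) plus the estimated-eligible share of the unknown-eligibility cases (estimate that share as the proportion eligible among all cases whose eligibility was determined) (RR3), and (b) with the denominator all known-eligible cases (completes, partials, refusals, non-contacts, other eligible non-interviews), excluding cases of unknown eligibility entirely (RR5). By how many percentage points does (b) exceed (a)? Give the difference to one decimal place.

9.7

Num → 72
Known eligible → 72 + 6 + 87 + 27 + 11 = 203
e = 203 / (203 + 48) = 203 / 251 = 0.8088
Estimated eligible among unknowns → 0.8088 × 94 = 76.03
Denominator → 203 + 76.03 = 279.03
RR3 = 72 / 279.03 = 0.2580
Denominator → 72 + 6 + 87 + 27 + 11 = 203
RR5 = 72 / 203 = 0.3547
Difference = 35.47 − 25.80 = 9.67 percentage points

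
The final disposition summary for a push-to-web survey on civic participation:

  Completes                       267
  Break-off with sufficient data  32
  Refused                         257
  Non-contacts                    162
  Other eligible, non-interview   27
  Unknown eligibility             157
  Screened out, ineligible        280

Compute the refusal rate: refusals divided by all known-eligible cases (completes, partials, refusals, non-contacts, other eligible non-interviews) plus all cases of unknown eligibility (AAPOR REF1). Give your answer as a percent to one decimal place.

28.5%

Top: 257
Base: 267 + 32 + 257 + 162 + 27 + 157 = 902
REF1 = 257 / 902 = 0.2849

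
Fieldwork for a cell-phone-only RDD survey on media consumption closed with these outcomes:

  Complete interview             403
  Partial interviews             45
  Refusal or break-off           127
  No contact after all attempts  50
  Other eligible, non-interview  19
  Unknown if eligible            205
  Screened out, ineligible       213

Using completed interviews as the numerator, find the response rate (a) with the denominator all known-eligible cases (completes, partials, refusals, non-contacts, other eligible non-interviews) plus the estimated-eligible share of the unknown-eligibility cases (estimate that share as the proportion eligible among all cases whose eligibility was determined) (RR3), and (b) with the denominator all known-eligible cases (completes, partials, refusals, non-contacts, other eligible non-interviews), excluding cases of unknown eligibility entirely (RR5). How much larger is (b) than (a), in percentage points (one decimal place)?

Num: 403
Eligible (known): 403 + 45 + 127 + 50 + 19 = 644
e = 644 / (644 + 213) = 644 / 857 = 0.7515
Estimated eligible among unknowns: 0.7515 × 205 = 154.06
Base: 644 + 154.06 = 798.06
RR3 = 403 / 798.06 = 0.5050
Base: 403 + 45 + 127 + 50 + 19 = 644
RR5 = 403 / 644 = 0.6258
Difference = 62.58 − 50.50 = 12.08 percentage points

12.1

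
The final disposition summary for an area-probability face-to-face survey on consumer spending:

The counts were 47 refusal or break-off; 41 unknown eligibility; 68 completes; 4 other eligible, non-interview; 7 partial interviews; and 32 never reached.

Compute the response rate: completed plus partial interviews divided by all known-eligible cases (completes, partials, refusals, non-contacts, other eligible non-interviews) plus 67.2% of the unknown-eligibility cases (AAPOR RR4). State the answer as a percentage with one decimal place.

40.4%

Num = 68 + 7 = 75
Known eligible = 68 + 7 + 47 + 32 + 4 = 158
Estimated eligible among unknowns = 0.6720 × 41 = 27.55
Denom = 158 + 27.55 = 185.55
RR4 = 75 / 185.55 = 0.4042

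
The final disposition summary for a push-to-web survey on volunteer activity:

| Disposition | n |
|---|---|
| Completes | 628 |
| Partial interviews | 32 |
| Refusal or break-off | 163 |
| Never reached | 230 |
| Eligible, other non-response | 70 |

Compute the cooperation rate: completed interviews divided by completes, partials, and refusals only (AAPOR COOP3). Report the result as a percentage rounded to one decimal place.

76.3%

Numerator → 628
Denominator → 628 + 32 + 163 = 823
COOP3 = 628 / 823 = 0.7631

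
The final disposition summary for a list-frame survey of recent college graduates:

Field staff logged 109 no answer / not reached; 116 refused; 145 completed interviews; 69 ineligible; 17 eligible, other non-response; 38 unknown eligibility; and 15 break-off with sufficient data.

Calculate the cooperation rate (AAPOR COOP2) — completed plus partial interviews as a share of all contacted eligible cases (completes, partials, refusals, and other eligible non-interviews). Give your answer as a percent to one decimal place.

54.6%

Top: 145 + 15 = 160
Base: 145 + 15 + 116 + 17 = 293
COOP2 = 160 / 293 = 0.5461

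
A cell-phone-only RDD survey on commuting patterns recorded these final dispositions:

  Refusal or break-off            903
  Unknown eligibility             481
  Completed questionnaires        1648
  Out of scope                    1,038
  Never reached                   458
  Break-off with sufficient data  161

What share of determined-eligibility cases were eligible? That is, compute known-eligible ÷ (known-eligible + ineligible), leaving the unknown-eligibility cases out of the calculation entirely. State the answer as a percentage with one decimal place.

Eligible (known): 1648 + 161 + 903 + 458 = 3170
e = 3170 / (3170 + 1038) = 3170 / 4208 = 0.7533

75.3%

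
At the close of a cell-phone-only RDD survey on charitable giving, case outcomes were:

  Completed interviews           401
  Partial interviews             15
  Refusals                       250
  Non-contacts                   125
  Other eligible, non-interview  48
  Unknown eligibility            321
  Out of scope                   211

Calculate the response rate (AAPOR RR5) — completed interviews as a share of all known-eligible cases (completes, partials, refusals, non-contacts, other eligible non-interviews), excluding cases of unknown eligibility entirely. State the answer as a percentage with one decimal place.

47.8%

Num = 401
Denominator = 401 + 15 + 250 + 125 + 48 = 839
RR5 = 401 / 839 = 0.4779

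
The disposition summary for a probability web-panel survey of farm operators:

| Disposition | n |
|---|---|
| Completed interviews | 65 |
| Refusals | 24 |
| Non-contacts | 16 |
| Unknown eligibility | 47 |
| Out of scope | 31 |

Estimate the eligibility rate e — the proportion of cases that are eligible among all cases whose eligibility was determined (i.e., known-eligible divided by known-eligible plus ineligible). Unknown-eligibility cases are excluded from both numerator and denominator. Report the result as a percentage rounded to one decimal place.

77.2%

Determined eligible: 65 + 24 + 16 = 105
e = 105 / (105 + 31) = 105 / 136 = 0.7721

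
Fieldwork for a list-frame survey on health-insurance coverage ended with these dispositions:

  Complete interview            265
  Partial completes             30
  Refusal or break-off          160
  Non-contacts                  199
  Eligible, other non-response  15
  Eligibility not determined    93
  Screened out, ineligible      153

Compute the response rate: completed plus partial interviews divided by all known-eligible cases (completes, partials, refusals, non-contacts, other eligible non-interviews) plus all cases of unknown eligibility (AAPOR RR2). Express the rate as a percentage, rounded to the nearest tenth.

Numerator: 265 + 30 = 295
Base: 265 + 30 + 160 + 199 + 15 + 93 = 762
RR2 = 295 / 762 = 0.3871

38.7%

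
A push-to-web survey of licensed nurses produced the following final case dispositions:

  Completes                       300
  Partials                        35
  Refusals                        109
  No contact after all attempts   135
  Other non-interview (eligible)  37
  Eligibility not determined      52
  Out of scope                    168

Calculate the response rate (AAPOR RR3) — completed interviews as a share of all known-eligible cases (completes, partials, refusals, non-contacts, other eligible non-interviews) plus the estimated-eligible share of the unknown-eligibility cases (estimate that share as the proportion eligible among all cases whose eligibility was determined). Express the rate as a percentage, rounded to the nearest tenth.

Num → 300
Determined eligible → 300 + 35 + 109 + 135 + 37 = 616
e = 616 / (616 + 168) = 616 / 784 = 0.7857
Eligible share of unknowns → 0.7857 × 52 = 40.86
Denom → 616 + 40.86 = 656.86
RR3 = 300 / 656.86 = 0.4567

45.7%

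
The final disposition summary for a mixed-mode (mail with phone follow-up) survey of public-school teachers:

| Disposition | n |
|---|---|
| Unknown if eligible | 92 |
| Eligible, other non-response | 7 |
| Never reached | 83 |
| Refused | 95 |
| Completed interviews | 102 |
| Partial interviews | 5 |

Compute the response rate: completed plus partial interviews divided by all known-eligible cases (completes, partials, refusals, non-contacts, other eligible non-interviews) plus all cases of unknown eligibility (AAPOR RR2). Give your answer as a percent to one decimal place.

Numerator: 102 + 5 = 107
Denominator: 102 + 5 + 95 + 83 + 7 + 92 = 384
RR2 = 107 / 384 = 0.2786

27.9%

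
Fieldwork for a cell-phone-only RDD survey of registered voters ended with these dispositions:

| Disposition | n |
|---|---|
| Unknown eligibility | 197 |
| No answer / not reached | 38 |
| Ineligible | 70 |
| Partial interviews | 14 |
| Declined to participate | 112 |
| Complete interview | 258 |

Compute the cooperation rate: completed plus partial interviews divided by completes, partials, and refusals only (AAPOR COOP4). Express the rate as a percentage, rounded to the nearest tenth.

70.8%

Top: 258 + 14 = 272
Denominator: 258 + 14 + 112 = 384
COOP4 = 272 / 384 = 0.7083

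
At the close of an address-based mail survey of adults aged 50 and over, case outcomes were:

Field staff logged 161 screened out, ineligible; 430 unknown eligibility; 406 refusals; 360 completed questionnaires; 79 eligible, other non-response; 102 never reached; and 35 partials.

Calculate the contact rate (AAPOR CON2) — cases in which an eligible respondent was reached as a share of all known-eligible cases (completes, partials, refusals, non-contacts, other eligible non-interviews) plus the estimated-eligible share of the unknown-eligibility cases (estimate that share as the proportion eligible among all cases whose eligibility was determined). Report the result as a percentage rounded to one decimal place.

65.1%

Numerator: 360 + 35 + 406 + 79 = 880
Eligible (known): 360 + 35 + 406 + 102 + 79 = 982
e = 982 / (982 + 161) = 982 / 1143 = 0.8591
Eligible share of unknowns: 0.8591 × 430 = 369.41
Denom: 982 + 369.41 = 1351.41
CON2 = 880 / 1351.41 = 0.6512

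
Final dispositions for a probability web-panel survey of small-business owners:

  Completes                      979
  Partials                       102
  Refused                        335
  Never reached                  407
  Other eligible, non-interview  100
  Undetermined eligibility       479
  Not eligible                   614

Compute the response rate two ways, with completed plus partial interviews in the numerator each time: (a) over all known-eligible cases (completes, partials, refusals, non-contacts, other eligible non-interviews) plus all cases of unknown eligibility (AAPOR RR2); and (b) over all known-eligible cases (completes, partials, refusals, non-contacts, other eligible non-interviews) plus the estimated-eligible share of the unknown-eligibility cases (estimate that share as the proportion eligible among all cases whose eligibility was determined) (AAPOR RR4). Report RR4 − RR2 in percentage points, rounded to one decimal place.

2.3

Numerator → 979 + 102 = 1081
Denominator → 979 + 102 + 335 + 407 + 100 + 479 = 2402
RR2 = 1081 / 2402 = 0.4500
Eligible (known) → 979 + 102 + 335 + 407 + 100 = 1923
e = 1923 / (1923 + 614) = 1923 / 2537 = 0.7580
e × U → 0.7580 × 479 = 363.08
Denominator → 1923 + 363.08 = 2286.08
RR4 = 1081 / 2286.08 = 0.4729
Difference = 47.29 − 45.00 = 2.29 percentage points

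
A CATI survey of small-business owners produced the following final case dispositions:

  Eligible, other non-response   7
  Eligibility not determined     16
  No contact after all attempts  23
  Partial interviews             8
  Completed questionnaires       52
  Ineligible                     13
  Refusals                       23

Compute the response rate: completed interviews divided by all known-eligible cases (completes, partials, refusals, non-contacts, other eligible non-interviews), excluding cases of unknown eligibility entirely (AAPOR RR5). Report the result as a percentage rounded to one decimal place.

46.0%

Numerator = 52
Denom = 52 + 8 + 23 + 23 + 7 = 113
RR5 = 52 / 113 = 0.4602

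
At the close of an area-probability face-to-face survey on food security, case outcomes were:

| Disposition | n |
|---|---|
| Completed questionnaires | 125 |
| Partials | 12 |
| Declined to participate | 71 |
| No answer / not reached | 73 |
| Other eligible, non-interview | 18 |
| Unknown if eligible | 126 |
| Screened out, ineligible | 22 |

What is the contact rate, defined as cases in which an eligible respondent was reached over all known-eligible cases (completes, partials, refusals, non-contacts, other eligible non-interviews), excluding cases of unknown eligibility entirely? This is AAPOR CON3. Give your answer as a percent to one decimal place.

Numerator: 125 + 12 + 71 + 18 = 226
Base: 125 + 12 + 71 + 73 + 18 = 299
CON3 = 226 / 299 = 0.7559

75.6%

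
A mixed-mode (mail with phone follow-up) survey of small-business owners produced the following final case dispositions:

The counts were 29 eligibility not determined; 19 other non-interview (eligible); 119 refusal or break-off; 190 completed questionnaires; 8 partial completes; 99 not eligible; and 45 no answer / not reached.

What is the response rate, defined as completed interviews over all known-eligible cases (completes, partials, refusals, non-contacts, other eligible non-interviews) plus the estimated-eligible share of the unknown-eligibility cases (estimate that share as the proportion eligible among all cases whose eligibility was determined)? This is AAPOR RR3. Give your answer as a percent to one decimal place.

47.0%

Num = 190
Determined eligible = 190 + 8 + 119 + 45 + 19 = 381
e = 381 / (381 + 99) = 381 / 480 = 0.7937
Eligible share of unknowns = 0.7937 × 29 = 23.02
Denom = 381 + 23.02 = 404.02
RR3 = 190 / 404.02 = 0.4703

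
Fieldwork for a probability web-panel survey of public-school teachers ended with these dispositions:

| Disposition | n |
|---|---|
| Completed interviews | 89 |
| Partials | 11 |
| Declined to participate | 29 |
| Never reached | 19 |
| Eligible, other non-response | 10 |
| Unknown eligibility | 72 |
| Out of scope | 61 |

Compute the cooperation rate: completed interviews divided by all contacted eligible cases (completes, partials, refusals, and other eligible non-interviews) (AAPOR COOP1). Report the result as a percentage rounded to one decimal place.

Numerator → 89
Base → 89 + 11 + 29 + 10 = 139
COOP1 = 89 / 139 = 0.6403

64.0%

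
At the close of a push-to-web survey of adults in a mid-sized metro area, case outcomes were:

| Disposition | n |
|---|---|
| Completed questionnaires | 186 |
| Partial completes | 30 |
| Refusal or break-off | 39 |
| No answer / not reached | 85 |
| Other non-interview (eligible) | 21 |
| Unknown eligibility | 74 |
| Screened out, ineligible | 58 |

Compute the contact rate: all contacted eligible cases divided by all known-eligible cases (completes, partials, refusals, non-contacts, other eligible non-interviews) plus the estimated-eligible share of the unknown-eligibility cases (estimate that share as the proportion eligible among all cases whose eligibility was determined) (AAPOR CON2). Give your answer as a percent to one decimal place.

65.0%

Num = 186 + 30 + 39 + 21 = 276
Eligible (known) = 186 + 30 + 39 + 85 + 21 = 361
e = 361 / (361 + 58) = 361 / 419 = 0.8616
Eligible share of unknowns = 0.8616 × 74 = 63.76
Denom = 361 + 63.76 = 424.76
CON2 = 276 / 424.76 = 0.6498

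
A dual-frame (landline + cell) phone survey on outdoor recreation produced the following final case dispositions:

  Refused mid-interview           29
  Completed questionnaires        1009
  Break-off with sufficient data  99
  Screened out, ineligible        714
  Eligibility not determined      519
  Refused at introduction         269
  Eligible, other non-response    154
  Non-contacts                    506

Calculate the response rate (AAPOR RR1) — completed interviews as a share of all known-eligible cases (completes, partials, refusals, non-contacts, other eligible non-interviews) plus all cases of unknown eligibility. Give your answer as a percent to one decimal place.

Refusal or break-off = 269 + 29 = 298
Top = 1009
Denominator = 1009 + 99 + 298 + 506 + 154 + 519 = 2585
RR1 = 1009 / 2585 = 0.3903

39.0%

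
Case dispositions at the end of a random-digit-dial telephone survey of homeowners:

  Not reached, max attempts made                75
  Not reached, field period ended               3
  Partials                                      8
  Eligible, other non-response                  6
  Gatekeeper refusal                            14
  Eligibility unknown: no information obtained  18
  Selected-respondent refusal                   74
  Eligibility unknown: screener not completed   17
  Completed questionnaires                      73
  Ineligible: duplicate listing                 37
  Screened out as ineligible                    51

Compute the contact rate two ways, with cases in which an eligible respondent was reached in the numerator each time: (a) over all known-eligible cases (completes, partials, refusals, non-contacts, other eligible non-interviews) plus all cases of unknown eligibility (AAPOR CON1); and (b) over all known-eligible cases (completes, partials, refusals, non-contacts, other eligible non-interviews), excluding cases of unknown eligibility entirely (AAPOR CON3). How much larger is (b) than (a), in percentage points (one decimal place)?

Refusal or break-off = 14 + 74 = 88
Non-contacts = 3 + 75 = 78
Unknown if eligible = 17 + 18 = 35
Ineligible = 51 + 37 = 88
Top = 73 + 8 + 88 + 6 = 175
Base = 73 + 8 + 88 + 78 + 6 + 35 = 288
CON1 = 175 / 288 = 0.6076
Base = 73 + 8 + 88 + 78 + 6 = 253
CON3 = 175 / 253 = 0.6917
Difference = 69.17 − 60.76 = 8.41 percentage points

8.4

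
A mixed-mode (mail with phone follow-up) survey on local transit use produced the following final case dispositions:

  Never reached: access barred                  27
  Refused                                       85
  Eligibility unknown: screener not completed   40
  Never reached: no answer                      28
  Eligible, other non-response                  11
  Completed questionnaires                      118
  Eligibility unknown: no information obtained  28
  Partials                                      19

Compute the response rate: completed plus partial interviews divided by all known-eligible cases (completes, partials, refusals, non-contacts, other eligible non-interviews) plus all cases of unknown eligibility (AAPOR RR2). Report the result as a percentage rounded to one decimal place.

No contact after all attempts = 28 + 27 = 55
Unknown if eligible = 40 + 28 = 68
Num: 118 + 19 = 137
Denom: 118 + 19 + 85 + 55 + 11 + 68 = 356
RR2 = 137 / 356 = 0.3848

38.5%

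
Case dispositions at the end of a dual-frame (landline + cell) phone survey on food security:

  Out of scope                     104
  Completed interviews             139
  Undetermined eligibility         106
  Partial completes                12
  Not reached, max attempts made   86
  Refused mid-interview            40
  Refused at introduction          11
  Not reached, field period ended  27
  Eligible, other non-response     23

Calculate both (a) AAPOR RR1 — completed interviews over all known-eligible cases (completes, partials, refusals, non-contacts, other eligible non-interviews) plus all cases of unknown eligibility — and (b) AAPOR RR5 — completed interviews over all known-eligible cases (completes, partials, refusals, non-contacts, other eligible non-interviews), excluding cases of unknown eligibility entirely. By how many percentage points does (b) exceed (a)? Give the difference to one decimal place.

Refused = 11 + 40 = 51
Never reached = 27 + 86 = 113
Top → 139
Denominator → 139 + 12 + 51 + 113 + 23 + 106 = 444
RR1 = 139 / 444 = 0.3131
Denominator → 139 + 12 + 51 + 113 + 23 = 338
RR5 = 139 / 338 = 0.4112
Difference = 41.12 − 31.31 = 9.81 percentage points

9.8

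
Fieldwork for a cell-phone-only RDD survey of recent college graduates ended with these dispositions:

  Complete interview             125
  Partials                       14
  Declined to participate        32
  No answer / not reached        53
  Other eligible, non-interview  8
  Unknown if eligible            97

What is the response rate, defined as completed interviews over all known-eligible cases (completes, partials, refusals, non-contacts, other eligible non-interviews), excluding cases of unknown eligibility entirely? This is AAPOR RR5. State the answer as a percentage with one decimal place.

53.9%

Top → 125
Denominator → 125 + 14 + 32 + 53 + 8 = 232
RR5 = 125 / 232 = 0.5388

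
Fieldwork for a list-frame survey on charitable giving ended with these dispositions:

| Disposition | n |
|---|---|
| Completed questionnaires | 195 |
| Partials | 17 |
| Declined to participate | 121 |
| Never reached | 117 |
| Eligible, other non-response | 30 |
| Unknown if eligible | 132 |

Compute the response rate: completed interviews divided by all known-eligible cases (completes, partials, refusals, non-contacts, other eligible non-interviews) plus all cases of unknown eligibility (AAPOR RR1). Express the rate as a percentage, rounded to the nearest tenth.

31.9%

Num: 195
Base: 195 + 17 + 121 + 117 + 30 + 132 = 612
RR1 = 195 / 612 = 0.3186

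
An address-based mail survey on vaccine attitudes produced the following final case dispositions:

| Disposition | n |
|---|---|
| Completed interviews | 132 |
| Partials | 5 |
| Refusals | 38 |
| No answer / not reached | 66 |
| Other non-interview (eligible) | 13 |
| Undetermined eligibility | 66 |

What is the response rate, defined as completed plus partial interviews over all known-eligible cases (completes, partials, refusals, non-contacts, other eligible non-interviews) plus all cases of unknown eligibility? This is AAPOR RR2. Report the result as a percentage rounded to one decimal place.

Top → 132 + 5 = 137
Denominator → 132 + 5 + 38 + 66 + 13 + 66 = 320
RR2 = 137 / 320 = 0.4281

42.8%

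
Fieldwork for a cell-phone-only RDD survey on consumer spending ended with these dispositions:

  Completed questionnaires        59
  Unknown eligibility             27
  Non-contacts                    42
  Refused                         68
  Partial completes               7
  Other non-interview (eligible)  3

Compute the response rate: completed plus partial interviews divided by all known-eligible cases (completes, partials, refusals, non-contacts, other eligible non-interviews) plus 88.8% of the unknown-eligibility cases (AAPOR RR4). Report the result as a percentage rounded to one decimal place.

32.5%

Top = 59 + 7 = 66
Known eligible = 59 + 7 + 68 + 42 + 3 = 179
Eligible share of unknowns = 0.8880 × 27 = 23.98
Base = 179 + 23.98 = 202.98
RR4 = 66 / 202.98 = 0.3252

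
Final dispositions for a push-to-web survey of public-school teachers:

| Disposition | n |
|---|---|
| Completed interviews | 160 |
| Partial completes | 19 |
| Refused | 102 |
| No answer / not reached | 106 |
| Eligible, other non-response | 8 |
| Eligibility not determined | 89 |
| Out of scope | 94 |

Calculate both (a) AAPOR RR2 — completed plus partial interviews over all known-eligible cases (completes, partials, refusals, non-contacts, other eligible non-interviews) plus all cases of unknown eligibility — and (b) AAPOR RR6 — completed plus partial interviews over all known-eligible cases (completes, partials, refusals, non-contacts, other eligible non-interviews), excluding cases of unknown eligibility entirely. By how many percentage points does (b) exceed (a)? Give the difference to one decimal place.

8.3

Numerator → 160 + 19 = 179
Denominator → 160 + 19 + 102 + 106 + 8 + 89 = 484
RR2 = 179 / 484 = 0.3698
Denominator → 160 + 19 + 102 + 106 + 8 = 395
RR6 = 179 / 395 = 0.4532
Difference = 45.32 − 36.98 = 8.34 percentage points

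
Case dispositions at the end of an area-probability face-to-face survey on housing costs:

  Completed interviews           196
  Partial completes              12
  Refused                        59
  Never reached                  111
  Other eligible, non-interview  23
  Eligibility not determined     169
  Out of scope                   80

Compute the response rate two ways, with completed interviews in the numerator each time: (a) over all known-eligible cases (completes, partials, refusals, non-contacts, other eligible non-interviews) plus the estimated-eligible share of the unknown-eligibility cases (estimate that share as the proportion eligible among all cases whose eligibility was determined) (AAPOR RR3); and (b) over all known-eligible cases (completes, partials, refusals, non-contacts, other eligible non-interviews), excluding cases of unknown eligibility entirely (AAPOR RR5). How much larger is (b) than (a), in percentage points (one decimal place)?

12.7

Top: 196
Known eligible: 196 + 12 + 59 + 111 + 23 = 401
e = 401 / (401 + 80) = 401 / 481 = 0.8337
e × U: 0.8337 × 169 = 140.90
Denominator: 401 + 140.90 = 541.90
RR3 = 196 / 541.90 = 0.3617
Denominator: 196 + 12 + 59 + 111 + 23 = 401
RR5 = 196 / 401 = 0.4888
Difference = 48.88 − 36.17 = 12.71 percentage points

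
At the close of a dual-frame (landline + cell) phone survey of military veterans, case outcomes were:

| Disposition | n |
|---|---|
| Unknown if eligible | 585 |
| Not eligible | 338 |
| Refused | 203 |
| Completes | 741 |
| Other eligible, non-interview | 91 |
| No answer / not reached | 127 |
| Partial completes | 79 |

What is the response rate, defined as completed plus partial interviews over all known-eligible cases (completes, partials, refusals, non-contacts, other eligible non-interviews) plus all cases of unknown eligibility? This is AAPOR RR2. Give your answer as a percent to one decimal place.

Numerator → 741 + 79 = 820
Denominator → 741 + 79 + 203 + 127 + 91 + 585 = 1826
RR2 = 820 / 1826 = 0.4491

44.9%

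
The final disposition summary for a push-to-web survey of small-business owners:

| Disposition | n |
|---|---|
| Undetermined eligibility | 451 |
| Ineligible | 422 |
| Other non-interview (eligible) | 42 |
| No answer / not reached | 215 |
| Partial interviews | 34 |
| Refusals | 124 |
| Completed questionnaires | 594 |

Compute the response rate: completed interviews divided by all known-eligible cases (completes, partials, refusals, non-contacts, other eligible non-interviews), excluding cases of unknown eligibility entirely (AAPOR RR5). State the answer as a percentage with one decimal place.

Top → 594
Denominator → 594 + 34 + 124 + 215 + 42 = 1009
RR5 = 594 / 1009 = 0.5887

58.9%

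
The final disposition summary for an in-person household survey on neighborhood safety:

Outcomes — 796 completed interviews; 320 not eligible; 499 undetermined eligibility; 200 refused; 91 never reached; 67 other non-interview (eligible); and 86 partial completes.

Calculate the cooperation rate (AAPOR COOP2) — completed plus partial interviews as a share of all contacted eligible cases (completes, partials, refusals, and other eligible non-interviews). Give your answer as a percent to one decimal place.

Top = 796 + 86 = 882
Base = 796 + 86 + 200 + 67 = 1149
COOP2 = 882 / 1149 = 0.7676

76.8%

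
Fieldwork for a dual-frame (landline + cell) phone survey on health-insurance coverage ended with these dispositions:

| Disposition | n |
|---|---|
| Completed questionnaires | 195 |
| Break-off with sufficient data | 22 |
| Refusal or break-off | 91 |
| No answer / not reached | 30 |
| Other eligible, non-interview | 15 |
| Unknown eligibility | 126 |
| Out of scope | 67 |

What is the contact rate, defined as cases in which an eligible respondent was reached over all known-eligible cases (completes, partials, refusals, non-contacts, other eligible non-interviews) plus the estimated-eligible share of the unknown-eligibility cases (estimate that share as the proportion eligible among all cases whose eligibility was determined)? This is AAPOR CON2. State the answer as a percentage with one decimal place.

70.4%

Num = 195 + 22 + 91 + 15 = 323
Eligible (known) = 195 + 22 + 91 + 30 + 15 = 353
e = 353 / (353 + 67) = 353 / 420 = 0.8405
Eligible share of unknowns = 0.8405 × 126 = 105.90
Base = 353 + 105.90 = 458.90
CON2 = 323 / 458.90 = 0.7039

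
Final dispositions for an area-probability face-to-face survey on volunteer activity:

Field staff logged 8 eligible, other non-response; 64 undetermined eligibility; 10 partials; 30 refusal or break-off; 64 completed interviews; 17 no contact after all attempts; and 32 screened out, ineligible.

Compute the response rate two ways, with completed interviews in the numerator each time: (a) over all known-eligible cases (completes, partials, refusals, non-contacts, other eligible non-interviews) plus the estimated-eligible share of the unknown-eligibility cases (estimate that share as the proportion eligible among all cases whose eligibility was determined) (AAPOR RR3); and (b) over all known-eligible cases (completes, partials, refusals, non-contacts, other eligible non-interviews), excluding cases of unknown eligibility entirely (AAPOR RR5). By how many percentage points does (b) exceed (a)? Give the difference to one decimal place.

Top: 64
Known eligible: 64 + 10 + 30 + 17 + 8 = 129
e = 129 / (129 + 32) = 129 / 161 = 0.8012
e × U: 0.8012 × 64 = 51.28
Denom: 129 + 51.28 = 180.28
RR3 = 64 / 180.28 = 0.3550
Denom: 64 + 10 + 30 + 17 + 8 = 129
RR5 = 64 / 129 = 0.4961
Difference = 49.61 − 35.50 = 14.11 percentage points

14.1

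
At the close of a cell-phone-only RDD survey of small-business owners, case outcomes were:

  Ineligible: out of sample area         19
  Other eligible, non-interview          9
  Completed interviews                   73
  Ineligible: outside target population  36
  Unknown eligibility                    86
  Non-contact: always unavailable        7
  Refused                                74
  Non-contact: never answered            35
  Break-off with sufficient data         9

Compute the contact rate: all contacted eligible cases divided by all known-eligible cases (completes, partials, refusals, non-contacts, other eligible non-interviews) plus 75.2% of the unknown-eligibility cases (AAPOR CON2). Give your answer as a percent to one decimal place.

60.7%

No answer / not reached = 35 + 7 = 42
Out of scope = 36 + 19 = 55
Numerator: 73 + 9 + 74 + 9 = 165
Known eligible: 73 + 9 + 74 + 42 + 9 = 207
Eligible share of unknowns: 0.7520 × 86 = 64.67
Denom: 207 + 64.67 = 271.67
CON2 = 165 / 271.67 = 0.6074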